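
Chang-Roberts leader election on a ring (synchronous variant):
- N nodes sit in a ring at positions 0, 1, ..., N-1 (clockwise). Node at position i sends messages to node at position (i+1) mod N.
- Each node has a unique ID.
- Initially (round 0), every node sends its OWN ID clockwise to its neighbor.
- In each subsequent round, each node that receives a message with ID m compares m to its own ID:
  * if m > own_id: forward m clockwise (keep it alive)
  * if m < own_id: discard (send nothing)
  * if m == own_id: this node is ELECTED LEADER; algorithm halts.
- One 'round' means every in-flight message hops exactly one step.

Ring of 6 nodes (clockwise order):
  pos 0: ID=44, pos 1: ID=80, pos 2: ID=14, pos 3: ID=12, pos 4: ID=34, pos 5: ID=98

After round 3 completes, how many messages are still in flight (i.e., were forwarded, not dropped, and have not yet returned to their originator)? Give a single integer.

Answer: 2

Derivation:
Round 1: pos1(id80) recv 44: drop; pos2(id14) recv 80: fwd; pos3(id12) recv 14: fwd; pos4(id34) recv 12: drop; pos5(id98) recv 34: drop; pos0(id44) recv 98: fwd
Round 2: pos3(id12) recv 80: fwd; pos4(id34) recv 14: drop; pos1(id80) recv 98: fwd
Round 3: pos4(id34) recv 80: fwd; pos2(id14) recv 98: fwd
After round 3: 2 messages still in flight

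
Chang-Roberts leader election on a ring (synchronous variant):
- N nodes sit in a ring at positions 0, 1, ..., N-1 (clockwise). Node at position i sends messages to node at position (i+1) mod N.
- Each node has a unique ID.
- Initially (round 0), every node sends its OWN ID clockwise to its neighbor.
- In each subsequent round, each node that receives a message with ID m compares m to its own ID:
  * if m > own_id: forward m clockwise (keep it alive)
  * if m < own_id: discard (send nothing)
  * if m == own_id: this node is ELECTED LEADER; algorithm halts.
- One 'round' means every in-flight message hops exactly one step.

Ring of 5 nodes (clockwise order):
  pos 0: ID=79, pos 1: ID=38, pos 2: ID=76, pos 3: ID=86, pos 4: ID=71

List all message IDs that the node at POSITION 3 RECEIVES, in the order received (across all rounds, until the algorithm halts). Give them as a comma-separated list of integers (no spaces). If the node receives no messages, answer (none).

Round 1: pos1(id38) recv 79: fwd; pos2(id76) recv 38: drop; pos3(id86) recv 76: drop; pos4(id71) recv 86: fwd; pos0(id79) recv 71: drop
Round 2: pos2(id76) recv 79: fwd; pos0(id79) recv 86: fwd
Round 3: pos3(id86) recv 79: drop; pos1(id38) recv 86: fwd
Round 4: pos2(id76) recv 86: fwd
Round 5: pos3(id86) recv 86: ELECTED

Answer: 76,79,86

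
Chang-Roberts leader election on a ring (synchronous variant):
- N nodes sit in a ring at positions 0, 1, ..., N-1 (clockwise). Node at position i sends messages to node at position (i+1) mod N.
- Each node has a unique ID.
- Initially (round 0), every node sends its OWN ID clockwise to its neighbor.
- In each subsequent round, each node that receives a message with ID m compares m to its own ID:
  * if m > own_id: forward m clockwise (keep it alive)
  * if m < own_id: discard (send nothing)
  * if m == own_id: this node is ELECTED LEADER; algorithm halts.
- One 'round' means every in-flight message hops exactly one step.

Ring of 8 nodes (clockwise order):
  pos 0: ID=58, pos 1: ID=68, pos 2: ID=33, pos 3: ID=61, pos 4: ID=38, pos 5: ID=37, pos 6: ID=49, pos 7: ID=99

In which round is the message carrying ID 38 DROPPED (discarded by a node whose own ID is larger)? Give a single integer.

Answer: 2

Derivation:
Round 1: pos1(id68) recv 58: drop; pos2(id33) recv 68: fwd; pos3(id61) recv 33: drop; pos4(id38) recv 61: fwd; pos5(id37) recv 38: fwd; pos6(id49) recv 37: drop; pos7(id99) recv 49: drop; pos0(id58) recv 99: fwd
Round 2: pos3(id61) recv 68: fwd; pos5(id37) recv 61: fwd; pos6(id49) recv 38: drop; pos1(id68) recv 99: fwd
Round 3: pos4(id38) recv 68: fwd; pos6(id49) recv 61: fwd; pos2(id33) recv 99: fwd
Round 4: pos5(id37) recv 68: fwd; pos7(id99) recv 61: drop; pos3(id61) recv 99: fwd
Round 5: pos6(id49) recv 68: fwd; pos4(id38) recv 99: fwd
Round 6: pos7(id99) recv 68: drop; pos5(id37) recv 99: fwd
Round 7: pos6(id49) recv 99: fwd
Round 8: pos7(id99) recv 99: ELECTED
Message ID 38 originates at pos 4; dropped at pos 6 in round 2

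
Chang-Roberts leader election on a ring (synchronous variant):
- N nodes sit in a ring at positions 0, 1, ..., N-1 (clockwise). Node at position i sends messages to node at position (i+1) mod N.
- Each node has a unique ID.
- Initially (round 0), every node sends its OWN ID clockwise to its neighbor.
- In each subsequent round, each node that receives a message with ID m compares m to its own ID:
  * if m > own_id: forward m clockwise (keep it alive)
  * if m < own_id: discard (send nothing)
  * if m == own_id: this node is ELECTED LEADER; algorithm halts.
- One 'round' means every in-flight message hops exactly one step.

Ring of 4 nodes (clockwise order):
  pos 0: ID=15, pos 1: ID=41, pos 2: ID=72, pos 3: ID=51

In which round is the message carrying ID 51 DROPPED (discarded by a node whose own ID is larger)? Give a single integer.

Round 1: pos1(id41) recv 15: drop; pos2(id72) recv 41: drop; pos3(id51) recv 72: fwd; pos0(id15) recv 51: fwd
Round 2: pos0(id15) recv 72: fwd; pos1(id41) recv 51: fwd
Round 3: pos1(id41) recv 72: fwd; pos2(id72) recv 51: drop
Round 4: pos2(id72) recv 72: ELECTED
Message ID 51 originates at pos 3; dropped at pos 2 in round 3

Answer: 3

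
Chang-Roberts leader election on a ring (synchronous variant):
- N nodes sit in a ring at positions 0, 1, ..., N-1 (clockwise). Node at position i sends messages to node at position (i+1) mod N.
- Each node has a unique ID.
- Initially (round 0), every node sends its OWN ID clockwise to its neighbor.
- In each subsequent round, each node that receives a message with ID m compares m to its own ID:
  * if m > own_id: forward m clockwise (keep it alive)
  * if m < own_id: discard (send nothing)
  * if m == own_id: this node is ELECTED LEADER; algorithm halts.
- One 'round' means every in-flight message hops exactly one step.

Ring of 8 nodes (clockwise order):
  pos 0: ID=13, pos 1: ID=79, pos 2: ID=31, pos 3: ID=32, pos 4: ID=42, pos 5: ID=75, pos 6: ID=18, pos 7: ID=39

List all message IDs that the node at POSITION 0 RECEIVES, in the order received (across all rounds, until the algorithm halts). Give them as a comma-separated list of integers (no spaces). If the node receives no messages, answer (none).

Round 1: pos1(id79) recv 13: drop; pos2(id31) recv 79: fwd; pos3(id32) recv 31: drop; pos4(id42) recv 32: drop; pos5(id75) recv 42: drop; pos6(id18) recv 75: fwd; pos7(id39) recv 18: drop; pos0(id13) recv 39: fwd
Round 2: pos3(id32) recv 79: fwd; pos7(id39) recv 75: fwd; pos1(id79) recv 39: drop
Round 3: pos4(id42) recv 79: fwd; pos0(id13) recv 75: fwd
Round 4: pos5(id75) recv 79: fwd; pos1(id79) recv 75: drop
Round 5: pos6(id18) recv 79: fwd
Round 6: pos7(id39) recv 79: fwd
Round 7: pos0(id13) recv 79: fwd
Round 8: pos1(id79) recv 79: ELECTED

Answer: 39,75,79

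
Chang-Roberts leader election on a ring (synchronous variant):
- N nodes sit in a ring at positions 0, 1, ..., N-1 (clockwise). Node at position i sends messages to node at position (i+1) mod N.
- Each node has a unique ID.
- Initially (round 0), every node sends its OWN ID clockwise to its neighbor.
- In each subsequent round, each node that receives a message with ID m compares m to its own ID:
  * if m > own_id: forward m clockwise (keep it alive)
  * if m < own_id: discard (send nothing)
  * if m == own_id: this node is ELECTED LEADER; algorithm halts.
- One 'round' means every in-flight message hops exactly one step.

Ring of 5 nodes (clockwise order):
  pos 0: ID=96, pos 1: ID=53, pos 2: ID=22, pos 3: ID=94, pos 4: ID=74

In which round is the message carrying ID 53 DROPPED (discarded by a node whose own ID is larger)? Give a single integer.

Round 1: pos1(id53) recv 96: fwd; pos2(id22) recv 53: fwd; pos3(id94) recv 22: drop; pos4(id74) recv 94: fwd; pos0(id96) recv 74: drop
Round 2: pos2(id22) recv 96: fwd; pos3(id94) recv 53: drop; pos0(id96) recv 94: drop
Round 3: pos3(id94) recv 96: fwd
Round 4: pos4(id74) recv 96: fwd
Round 5: pos0(id96) recv 96: ELECTED
Message ID 53 originates at pos 1; dropped at pos 3 in round 2

Answer: 2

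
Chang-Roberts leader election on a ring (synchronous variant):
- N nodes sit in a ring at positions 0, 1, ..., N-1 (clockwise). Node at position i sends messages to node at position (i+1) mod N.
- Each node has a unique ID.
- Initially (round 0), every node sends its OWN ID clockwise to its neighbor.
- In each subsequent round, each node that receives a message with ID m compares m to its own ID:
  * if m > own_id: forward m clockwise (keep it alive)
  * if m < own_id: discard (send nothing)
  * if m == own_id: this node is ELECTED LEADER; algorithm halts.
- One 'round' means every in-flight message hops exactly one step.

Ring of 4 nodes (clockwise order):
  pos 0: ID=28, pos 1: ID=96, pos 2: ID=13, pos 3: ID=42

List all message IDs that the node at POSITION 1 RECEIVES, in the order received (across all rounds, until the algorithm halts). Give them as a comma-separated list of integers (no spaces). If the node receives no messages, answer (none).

Answer: 28,42,96

Derivation:
Round 1: pos1(id96) recv 28: drop; pos2(id13) recv 96: fwd; pos3(id42) recv 13: drop; pos0(id28) recv 42: fwd
Round 2: pos3(id42) recv 96: fwd; pos1(id96) recv 42: drop
Round 3: pos0(id28) recv 96: fwd
Round 4: pos1(id96) recv 96: ELECTED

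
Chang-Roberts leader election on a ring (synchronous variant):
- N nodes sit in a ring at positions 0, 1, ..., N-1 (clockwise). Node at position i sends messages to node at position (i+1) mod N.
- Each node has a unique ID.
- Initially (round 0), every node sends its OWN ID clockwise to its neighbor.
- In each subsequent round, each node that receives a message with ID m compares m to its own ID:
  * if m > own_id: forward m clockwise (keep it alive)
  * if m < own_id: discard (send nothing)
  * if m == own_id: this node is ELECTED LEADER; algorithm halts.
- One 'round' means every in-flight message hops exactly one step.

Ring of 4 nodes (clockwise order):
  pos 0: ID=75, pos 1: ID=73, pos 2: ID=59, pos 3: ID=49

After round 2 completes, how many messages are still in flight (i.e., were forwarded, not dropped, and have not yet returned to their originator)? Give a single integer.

Round 1: pos1(id73) recv 75: fwd; pos2(id59) recv 73: fwd; pos3(id49) recv 59: fwd; pos0(id75) recv 49: drop
Round 2: pos2(id59) recv 75: fwd; pos3(id49) recv 73: fwd; pos0(id75) recv 59: drop
After round 2: 2 messages still in flight

Answer: 2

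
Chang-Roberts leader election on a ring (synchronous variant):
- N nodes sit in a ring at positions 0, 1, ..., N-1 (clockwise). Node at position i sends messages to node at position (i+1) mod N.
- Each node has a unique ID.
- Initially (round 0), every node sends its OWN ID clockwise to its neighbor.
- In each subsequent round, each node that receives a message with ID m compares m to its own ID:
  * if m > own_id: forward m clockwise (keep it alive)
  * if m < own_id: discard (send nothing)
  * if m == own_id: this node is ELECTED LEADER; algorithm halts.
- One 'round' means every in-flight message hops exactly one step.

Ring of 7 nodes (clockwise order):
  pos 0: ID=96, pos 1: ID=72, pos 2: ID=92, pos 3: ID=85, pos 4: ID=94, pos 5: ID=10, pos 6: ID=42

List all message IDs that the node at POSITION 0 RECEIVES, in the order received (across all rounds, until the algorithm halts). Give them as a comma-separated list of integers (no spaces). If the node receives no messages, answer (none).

Round 1: pos1(id72) recv 96: fwd; pos2(id92) recv 72: drop; pos3(id85) recv 92: fwd; pos4(id94) recv 85: drop; pos5(id10) recv 94: fwd; pos6(id42) recv 10: drop; pos0(id96) recv 42: drop
Round 2: pos2(id92) recv 96: fwd; pos4(id94) recv 92: drop; pos6(id42) recv 94: fwd
Round 3: pos3(id85) recv 96: fwd; pos0(id96) recv 94: drop
Round 4: pos4(id94) recv 96: fwd
Round 5: pos5(id10) recv 96: fwd
Round 6: pos6(id42) recv 96: fwd
Round 7: pos0(id96) recv 96: ELECTED

Answer: 42,94,96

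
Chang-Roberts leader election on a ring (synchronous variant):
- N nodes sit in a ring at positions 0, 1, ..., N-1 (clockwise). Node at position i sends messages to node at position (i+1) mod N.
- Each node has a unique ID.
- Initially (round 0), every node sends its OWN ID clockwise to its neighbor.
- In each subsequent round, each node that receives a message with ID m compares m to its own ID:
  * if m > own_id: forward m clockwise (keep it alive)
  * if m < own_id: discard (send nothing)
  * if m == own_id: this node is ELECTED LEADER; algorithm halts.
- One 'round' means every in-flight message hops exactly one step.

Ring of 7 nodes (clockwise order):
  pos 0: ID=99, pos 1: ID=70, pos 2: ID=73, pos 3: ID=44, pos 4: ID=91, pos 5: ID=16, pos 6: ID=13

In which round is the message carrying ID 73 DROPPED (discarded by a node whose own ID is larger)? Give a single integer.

Answer: 2

Derivation:
Round 1: pos1(id70) recv 99: fwd; pos2(id73) recv 70: drop; pos3(id44) recv 73: fwd; pos4(id91) recv 44: drop; pos5(id16) recv 91: fwd; pos6(id13) recv 16: fwd; pos0(id99) recv 13: drop
Round 2: pos2(id73) recv 99: fwd; pos4(id91) recv 73: drop; pos6(id13) recv 91: fwd; pos0(id99) recv 16: drop
Round 3: pos3(id44) recv 99: fwd; pos0(id99) recv 91: drop
Round 4: pos4(id91) recv 99: fwd
Round 5: pos5(id16) recv 99: fwd
Round 6: pos6(id13) recv 99: fwd
Round 7: pos0(id99) recv 99: ELECTED
Message ID 73 originates at pos 2; dropped at pos 4 in round 2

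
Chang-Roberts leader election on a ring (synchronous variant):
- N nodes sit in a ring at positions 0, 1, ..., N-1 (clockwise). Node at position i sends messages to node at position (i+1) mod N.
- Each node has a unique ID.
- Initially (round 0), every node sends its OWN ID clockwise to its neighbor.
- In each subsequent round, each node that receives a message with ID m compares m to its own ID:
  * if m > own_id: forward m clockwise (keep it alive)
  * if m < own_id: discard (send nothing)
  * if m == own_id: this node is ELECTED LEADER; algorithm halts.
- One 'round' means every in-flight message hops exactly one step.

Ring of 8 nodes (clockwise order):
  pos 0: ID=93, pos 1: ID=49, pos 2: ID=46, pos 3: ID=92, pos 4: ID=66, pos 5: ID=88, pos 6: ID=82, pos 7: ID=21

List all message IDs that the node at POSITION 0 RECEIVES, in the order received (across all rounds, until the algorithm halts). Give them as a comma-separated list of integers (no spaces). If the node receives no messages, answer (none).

Round 1: pos1(id49) recv 93: fwd; pos2(id46) recv 49: fwd; pos3(id92) recv 46: drop; pos4(id66) recv 92: fwd; pos5(id88) recv 66: drop; pos6(id82) recv 88: fwd; pos7(id21) recv 82: fwd; pos0(id93) recv 21: drop
Round 2: pos2(id46) recv 93: fwd; pos3(id92) recv 49: drop; pos5(id88) recv 92: fwd; pos7(id21) recv 88: fwd; pos0(id93) recv 82: drop
Round 3: pos3(id92) recv 93: fwd; pos6(id82) recv 92: fwd; pos0(id93) recv 88: drop
Round 4: pos4(id66) recv 93: fwd; pos7(id21) recv 92: fwd
Round 5: pos5(id88) recv 93: fwd; pos0(id93) recv 92: drop
Round 6: pos6(id82) recv 93: fwd
Round 7: pos7(id21) recv 93: fwd
Round 8: pos0(id93) recv 93: ELECTED

Answer: 21,82,88,92,93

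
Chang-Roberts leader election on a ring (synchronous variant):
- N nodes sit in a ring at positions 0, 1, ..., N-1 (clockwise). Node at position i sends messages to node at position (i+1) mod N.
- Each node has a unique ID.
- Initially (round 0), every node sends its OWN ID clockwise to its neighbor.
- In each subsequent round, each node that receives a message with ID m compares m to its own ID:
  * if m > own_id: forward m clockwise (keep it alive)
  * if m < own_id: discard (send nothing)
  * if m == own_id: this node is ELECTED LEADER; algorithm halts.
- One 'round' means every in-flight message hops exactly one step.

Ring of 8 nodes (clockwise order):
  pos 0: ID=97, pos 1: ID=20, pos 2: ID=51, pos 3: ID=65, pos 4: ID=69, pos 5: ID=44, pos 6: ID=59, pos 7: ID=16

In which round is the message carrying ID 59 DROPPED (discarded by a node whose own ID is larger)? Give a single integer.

Round 1: pos1(id20) recv 97: fwd; pos2(id51) recv 20: drop; pos3(id65) recv 51: drop; pos4(id69) recv 65: drop; pos5(id44) recv 69: fwd; pos6(id59) recv 44: drop; pos7(id16) recv 59: fwd; pos0(id97) recv 16: drop
Round 2: pos2(id51) recv 97: fwd; pos6(id59) recv 69: fwd; pos0(id97) recv 59: drop
Round 3: pos3(id65) recv 97: fwd; pos7(id16) recv 69: fwd
Round 4: pos4(id69) recv 97: fwd; pos0(id97) recv 69: drop
Round 5: pos5(id44) recv 97: fwd
Round 6: pos6(id59) recv 97: fwd
Round 7: pos7(id16) recv 97: fwd
Round 8: pos0(id97) recv 97: ELECTED
Message ID 59 originates at pos 6; dropped at pos 0 in round 2

Answer: 2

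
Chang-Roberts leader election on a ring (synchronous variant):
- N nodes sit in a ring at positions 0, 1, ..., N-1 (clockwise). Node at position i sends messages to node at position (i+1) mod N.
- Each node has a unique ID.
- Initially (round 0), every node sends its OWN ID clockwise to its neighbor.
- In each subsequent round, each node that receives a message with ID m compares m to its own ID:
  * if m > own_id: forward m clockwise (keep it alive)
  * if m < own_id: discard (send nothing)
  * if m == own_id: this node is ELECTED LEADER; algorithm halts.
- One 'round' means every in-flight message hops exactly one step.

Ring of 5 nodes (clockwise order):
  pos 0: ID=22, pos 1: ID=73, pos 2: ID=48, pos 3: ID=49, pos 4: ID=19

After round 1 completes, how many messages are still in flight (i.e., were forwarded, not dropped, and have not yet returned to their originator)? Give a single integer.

Answer: 2

Derivation:
Round 1: pos1(id73) recv 22: drop; pos2(id48) recv 73: fwd; pos3(id49) recv 48: drop; pos4(id19) recv 49: fwd; pos0(id22) recv 19: drop
After round 1: 2 messages still in flight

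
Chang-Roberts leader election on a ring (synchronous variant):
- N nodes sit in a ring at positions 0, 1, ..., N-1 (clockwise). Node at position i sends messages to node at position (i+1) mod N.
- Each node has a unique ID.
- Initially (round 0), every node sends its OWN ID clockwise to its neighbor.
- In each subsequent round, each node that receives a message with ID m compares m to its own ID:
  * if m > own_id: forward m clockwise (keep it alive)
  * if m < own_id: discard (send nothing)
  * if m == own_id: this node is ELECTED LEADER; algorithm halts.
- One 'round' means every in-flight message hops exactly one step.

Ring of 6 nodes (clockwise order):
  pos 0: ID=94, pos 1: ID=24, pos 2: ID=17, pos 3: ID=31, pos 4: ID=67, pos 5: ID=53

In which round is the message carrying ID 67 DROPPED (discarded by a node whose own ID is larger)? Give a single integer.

Answer: 2

Derivation:
Round 1: pos1(id24) recv 94: fwd; pos2(id17) recv 24: fwd; pos3(id31) recv 17: drop; pos4(id67) recv 31: drop; pos5(id53) recv 67: fwd; pos0(id94) recv 53: drop
Round 2: pos2(id17) recv 94: fwd; pos3(id31) recv 24: drop; pos0(id94) recv 67: drop
Round 3: pos3(id31) recv 94: fwd
Round 4: pos4(id67) recv 94: fwd
Round 5: pos5(id53) recv 94: fwd
Round 6: pos0(id94) recv 94: ELECTED
Message ID 67 originates at pos 4; dropped at pos 0 in round 2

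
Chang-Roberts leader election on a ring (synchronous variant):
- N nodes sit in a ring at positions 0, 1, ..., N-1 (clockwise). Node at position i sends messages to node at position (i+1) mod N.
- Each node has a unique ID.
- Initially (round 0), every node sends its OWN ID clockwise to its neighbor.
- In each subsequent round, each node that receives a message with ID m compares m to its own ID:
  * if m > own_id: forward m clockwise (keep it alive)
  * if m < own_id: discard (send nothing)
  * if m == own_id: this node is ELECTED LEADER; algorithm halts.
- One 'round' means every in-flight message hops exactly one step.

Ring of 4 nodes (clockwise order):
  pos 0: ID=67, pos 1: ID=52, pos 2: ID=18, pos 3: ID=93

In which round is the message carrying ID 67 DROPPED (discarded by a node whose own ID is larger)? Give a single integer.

Answer: 3

Derivation:
Round 1: pos1(id52) recv 67: fwd; pos2(id18) recv 52: fwd; pos3(id93) recv 18: drop; pos0(id67) recv 93: fwd
Round 2: pos2(id18) recv 67: fwd; pos3(id93) recv 52: drop; pos1(id52) recv 93: fwd
Round 3: pos3(id93) recv 67: drop; pos2(id18) recv 93: fwd
Round 4: pos3(id93) recv 93: ELECTED
Message ID 67 originates at pos 0; dropped at pos 3 in round 3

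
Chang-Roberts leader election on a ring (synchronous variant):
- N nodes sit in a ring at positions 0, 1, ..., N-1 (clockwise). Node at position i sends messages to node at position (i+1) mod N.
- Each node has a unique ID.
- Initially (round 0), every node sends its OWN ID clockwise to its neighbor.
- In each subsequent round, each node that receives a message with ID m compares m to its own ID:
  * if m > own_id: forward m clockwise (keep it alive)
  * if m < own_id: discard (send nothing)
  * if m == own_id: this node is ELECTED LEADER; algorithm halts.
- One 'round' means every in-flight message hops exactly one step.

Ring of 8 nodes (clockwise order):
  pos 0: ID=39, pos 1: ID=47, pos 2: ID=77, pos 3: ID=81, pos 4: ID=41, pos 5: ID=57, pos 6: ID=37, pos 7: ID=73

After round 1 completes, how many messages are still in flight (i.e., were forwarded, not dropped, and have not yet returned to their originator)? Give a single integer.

Round 1: pos1(id47) recv 39: drop; pos2(id77) recv 47: drop; pos3(id81) recv 77: drop; pos4(id41) recv 81: fwd; pos5(id57) recv 41: drop; pos6(id37) recv 57: fwd; pos7(id73) recv 37: drop; pos0(id39) recv 73: fwd
After round 1: 3 messages still in flight

Answer: 3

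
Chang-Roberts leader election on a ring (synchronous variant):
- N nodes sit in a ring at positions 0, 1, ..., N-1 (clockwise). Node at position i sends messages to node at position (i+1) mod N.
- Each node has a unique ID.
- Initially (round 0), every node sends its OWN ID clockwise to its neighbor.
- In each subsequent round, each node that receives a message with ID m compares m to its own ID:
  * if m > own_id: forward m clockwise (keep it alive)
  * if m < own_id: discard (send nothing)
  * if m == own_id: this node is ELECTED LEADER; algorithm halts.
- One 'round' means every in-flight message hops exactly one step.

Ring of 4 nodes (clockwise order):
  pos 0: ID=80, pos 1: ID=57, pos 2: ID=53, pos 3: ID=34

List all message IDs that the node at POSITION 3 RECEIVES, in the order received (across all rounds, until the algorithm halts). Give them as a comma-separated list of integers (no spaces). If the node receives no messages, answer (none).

Round 1: pos1(id57) recv 80: fwd; pos2(id53) recv 57: fwd; pos3(id34) recv 53: fwd; pos0(id80) recv 34: drop
Round 2: pos2(id53) recv 80: fwd; pos3(id34) recv 57: fwd; pos0(id80) recv 53: drop
Round 3: pos3(id34) recv 80: fwd; pos0(id80) recv 57: drop
Round 4: pos0(id80) recv 80: ELECTED

Answer: 53,57,80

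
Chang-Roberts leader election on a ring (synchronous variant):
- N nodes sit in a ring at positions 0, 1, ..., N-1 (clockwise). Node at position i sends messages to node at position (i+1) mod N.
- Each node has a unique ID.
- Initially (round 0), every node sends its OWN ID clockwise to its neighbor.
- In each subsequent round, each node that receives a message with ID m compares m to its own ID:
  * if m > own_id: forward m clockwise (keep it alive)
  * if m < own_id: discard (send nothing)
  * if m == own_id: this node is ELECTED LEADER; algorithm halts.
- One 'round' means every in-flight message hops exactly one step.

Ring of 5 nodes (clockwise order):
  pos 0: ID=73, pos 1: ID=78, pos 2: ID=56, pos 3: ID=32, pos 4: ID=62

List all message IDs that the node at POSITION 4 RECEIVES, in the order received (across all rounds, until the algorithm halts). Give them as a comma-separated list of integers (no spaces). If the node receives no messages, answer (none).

Answer: 32,56,78

Derivation:
Round 1: pos1(id78) recv 73: drop; pos2(id56) recv 78: fwd; pos3(id32) recv 56: fwd; pos4(id62) recv 32: drop; pos0(id73) recv 62: drop
Round 2: pos3(id32) recv 78: fwd; pos4(id62) recv 56: drop
Round 3: pos4(id62) recv 78: fwd
Round 4: pos0(id73) recv 78: fwd
Round 5: pos1(id78) recv 78: ELECTED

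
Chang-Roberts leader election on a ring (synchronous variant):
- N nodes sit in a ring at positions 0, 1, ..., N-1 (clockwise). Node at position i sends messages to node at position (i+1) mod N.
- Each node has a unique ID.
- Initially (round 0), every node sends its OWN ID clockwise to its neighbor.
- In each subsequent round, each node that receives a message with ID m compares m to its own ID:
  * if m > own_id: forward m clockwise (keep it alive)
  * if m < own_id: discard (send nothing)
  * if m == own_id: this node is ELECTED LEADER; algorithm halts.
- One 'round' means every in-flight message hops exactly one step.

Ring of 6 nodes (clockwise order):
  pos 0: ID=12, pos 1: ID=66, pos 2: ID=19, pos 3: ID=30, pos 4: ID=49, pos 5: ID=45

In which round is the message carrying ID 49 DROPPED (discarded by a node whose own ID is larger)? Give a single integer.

Round 1: pos1(id66) recv 12: drop; pos2(id19) recv 66: fwd; pos3(id30) recv 19: drop; pos4(id49) recv 30: drop; pos5(id45) recv 49: fwd; pos0(id12) recv 45: fwd
Round 2: pos3(id30) recv 66: fwd; pos0(id12) recv 49: fwd; pos1(id66) recv 45: drop
Round 3: pos4(id49) recv 66: fwd; pos1(id66) recv 49: drop
Round 4: pos5(id45) recv 66: fwd
Round 5: pos0(id12) recv 66: fwd
Round 6: pos1(id66) recv 66: ELECTED
Message ID 49 originates at pos 4; dropped at pos 1 in round 3

Answer: 3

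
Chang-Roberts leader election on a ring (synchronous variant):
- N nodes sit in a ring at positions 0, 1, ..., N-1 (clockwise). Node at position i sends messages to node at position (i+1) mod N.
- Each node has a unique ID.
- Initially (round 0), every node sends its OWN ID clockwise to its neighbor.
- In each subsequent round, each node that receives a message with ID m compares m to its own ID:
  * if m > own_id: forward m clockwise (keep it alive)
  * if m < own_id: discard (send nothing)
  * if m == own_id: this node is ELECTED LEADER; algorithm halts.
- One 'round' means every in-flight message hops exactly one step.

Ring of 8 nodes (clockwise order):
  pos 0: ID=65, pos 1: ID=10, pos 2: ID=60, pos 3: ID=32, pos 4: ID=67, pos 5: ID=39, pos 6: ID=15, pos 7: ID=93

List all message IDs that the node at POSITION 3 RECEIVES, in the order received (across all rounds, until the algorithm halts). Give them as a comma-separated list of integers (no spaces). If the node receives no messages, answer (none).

Answer: 60,65,93

Derivation:
Round 1: pos1(id10) recv 65: fwd; pos2(id60) recv 10: drop; pos3(id32) recv 60: fwd; pos4(id67) recv 32: drop; pos5(id39) recv 67: fwd; pos6(id15) recv 39: fwd; pos7(id93) recv 15: drop; pos0(id65) recv 93: fwd
Round 2: pos2(id60) recv 65: fwd; pos4(id67) recv 60: drop; pos6(id15) recv 67: fwd; pos7(id93) recv 39: drop; pos1(id10) recv 93: fwd
Round 3: pos3(id32) recv 65: fwd; pos7(id93) recv 67: drop; pos2(id60) recv 93: fwd
Round 4: pos4(id67) recv 65: drop; pos3(id32) recv 93: fwd
Round 5: pos4(id67) recv 93: fwd
Round 6: pos5(id39) recv 93: fwd
Round 7: pos6(id15) recv 93: fwd
Round 8: pos7(id93) recv 93: ELECTED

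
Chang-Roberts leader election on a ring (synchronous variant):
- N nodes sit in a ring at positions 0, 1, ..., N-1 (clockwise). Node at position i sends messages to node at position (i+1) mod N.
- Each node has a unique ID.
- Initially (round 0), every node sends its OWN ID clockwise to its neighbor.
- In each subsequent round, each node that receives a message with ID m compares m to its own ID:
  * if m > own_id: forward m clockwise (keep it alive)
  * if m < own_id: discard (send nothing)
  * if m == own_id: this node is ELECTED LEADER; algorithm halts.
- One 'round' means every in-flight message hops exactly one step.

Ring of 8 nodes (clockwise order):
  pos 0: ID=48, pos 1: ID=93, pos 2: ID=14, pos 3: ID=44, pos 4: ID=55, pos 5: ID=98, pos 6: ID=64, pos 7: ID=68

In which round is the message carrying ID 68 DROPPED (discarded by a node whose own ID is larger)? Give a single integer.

Round 1: pos1(id93) recv 48: drop; pos2(id14) recv 93: fwd; pos3(id44) recv 14: drop; pos4(id55) recv 44: drop; pos5(id98) recv 55: drop; pos6(id64) recv 98: fwd; pos7(id68) recv 64: drop; pos0(id48) recv 68: fwd
Round 2: pos3(id44) recv 93: fwd; pos7(id68) recv 98: fwd; pos1(id93) recv 68: drop
Round 3: pos4(id55) recv 93: fwd; pos0(id48) recv 98: fwd
Round 4: pos5(id98) recv 93: drop; pos1(id93) recv 98: fwd
Round 5: pos2(id14) recv 98: fwd
Round 6: pos3(id44) recv 98: fwd
Round 7: pos4(id55) recv 98: fwd
Round 8: pos5(id98) recv 98: ELECTED
Message ID 68 originates at pos 7; dropped at pos 1 in round 2

Answer: 2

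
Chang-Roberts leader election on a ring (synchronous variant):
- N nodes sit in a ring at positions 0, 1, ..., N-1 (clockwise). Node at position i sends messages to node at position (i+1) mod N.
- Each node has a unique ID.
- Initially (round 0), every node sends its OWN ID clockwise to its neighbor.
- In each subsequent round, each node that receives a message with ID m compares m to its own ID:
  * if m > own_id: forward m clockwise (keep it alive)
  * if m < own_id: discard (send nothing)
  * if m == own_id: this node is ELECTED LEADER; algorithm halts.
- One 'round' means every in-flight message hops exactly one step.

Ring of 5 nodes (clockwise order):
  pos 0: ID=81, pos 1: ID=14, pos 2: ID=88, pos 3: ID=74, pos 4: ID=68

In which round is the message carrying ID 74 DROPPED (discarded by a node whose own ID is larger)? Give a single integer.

Answer: 2

Derivation:
Round 1: pos1(id14) recv 81: fwd; pos2(id88) recv 14: drop; pos3(id74) recv 88: fwd; pos4(id68) recv 74: fwd; pos0(id81) recv 68: drop
Round 2: pos2(id88) recv 81: drop; pos4(id68) recv 88: fwd; pos0(id81) recv 74: drop
Round 3: pos0(id81) recv 88: fwd
Round 4: pos1(id14) recv 88: fwd
Round 5: pos2(id88) recv 88: ELECTED
Message ID 74 originates at pos 3; dropped at pos 0 in round 2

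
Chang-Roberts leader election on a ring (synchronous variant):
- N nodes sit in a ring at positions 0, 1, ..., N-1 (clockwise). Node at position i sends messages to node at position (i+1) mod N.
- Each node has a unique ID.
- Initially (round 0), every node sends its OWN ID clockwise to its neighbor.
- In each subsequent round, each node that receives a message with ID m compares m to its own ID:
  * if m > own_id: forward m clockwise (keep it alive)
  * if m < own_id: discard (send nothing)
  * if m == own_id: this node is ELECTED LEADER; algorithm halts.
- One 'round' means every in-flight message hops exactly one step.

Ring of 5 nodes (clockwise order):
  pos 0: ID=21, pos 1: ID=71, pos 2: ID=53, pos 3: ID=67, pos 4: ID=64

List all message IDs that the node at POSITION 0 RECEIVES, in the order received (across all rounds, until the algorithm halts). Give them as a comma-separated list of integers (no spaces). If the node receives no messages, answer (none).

Round 1: pos1(id71) recv 21: drop; pos2(id53) recv 71: fwd; pos3(id67) recv 53: drop; pos4(id64) recv 67: fwd; pos0(id21) recv 64: fwd
Round 2: pos3(id67) recv 71: fwd; pos0(id21) recv 67: fwd; pos1(id71) recv 64: drop
Round 3: pos4(id64) recv 71: fwd; pos1(id71) recv 67: drop
Round 4: pos0(id21) recv 71: fwd
Round 5: pos1(id71) recv 71: ELECTED

Answer: 64,67,71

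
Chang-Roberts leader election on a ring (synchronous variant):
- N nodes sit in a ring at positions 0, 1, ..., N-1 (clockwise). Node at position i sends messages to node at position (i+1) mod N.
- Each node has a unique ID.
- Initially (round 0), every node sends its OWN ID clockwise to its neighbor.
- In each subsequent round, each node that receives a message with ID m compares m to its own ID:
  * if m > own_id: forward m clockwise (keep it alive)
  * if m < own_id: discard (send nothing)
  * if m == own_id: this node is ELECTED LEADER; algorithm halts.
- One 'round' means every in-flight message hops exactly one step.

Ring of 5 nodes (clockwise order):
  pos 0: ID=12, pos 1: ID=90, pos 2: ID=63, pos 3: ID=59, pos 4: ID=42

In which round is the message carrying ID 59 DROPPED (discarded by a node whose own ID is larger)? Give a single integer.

Answer: 3

Derivation:
Round 1: pos1(id90) recv 12: drop; pos2(id63) recv 90: fwd; pos3(id59) recv 63: fwd; pos4(id42) recv 59: fwd; pos0(id12) recv 42: fwd
Round 2: pos3(id59) recv 90: fwd; pos4(id42) recv 63: fwd; pos0(id12) recv 59: fwd; pos1(id90) recv 42: drop
Round 3: pos4(id42) recv 90: fwd; pos0(id12) recv 63: fwd; pos1(id90) recv 59: drop
Round 4: pos0(id12) recv 90: fwd; pos1(id90) recv 63: drop
Round 5: pos1(id90) recv 90: ELECTED
Message ID 59 originates at pos 3; dropped at pos 1 in round 3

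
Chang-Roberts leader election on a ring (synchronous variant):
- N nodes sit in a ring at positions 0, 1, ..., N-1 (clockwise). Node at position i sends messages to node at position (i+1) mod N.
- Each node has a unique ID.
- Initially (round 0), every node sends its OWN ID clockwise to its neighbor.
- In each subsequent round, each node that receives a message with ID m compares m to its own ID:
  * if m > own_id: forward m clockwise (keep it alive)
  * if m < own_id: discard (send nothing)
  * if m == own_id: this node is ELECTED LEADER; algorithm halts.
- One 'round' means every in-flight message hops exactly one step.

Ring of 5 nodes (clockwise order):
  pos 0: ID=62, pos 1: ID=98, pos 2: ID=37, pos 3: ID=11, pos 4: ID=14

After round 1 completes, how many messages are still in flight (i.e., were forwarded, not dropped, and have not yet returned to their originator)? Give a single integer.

Answer: 2

Derivation:
Round 1: pos1(id98) recv 62: drop; pos2(id37) recv 98: fwd; pos3(id11) recv 37: fwd; pos4(id14) recv 11: drop; pos0(id62) recv 14: drop
After round 1: 2 messages still in flight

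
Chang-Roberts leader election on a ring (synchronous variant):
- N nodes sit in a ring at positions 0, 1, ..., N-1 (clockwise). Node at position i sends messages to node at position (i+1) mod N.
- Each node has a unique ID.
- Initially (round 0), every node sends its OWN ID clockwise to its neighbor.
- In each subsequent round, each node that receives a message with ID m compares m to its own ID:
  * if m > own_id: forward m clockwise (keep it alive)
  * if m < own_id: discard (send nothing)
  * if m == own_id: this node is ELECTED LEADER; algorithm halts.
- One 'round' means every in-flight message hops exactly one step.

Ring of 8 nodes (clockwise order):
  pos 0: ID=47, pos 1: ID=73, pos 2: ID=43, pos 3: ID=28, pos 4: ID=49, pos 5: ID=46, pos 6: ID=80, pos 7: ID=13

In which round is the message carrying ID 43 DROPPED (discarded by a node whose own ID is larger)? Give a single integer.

Round 1: pos1(id73) recv 47: drop; pos2(id43) recv 73: fwd; pos3(id28) recv 43: fwd; pos4(id49) recv 28: drop; pos5(id46) recv 49: fwd; pos6(id80) recv 46: drop; pos7(id13) recv 80: fwd; pos0(id47) recv 13: drop
Round 2: pos3(id28) recv 73: fwd; pos4(id49) recv 43: drop; pos6(id80) recv 49: drop; pos0(id47) recv 80: fwd
Round 3: pos4(id49) recv 73: fwd; pos1(id73) recv 80: fwd
Round 4: pos5(id46) recv 73: fwd; pos2(id43) recv 80: fwd
Round 5: pos6(id80) recv 73: drop; pos3(id28) recv 80: fwd
Round 6: pos4(id49) recv 80: fwd
Round 7: pos5(id46) recv 80: fwd
Round 8: pos6(id80) recv 80: ELECTED
Message ID 43 originates at pos 2; dropped at pos 4 in round 2

Answer: 2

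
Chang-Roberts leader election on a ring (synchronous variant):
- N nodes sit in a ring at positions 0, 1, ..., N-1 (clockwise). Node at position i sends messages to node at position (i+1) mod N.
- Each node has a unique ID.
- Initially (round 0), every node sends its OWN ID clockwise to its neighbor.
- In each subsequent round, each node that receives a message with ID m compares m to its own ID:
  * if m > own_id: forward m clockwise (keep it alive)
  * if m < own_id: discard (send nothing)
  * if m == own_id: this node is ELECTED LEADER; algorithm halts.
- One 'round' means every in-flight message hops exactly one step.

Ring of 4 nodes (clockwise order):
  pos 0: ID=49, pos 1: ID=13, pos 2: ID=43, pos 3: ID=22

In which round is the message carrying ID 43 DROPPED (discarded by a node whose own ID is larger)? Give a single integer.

Answer: 2

Derivation:
Round 1: pos1(id13) recv 49: fwd; pos2(id43) recv 13: drop; pos3(id22) recv 43: fwd; pos0(id49) recv 22: drop
Round 2: pos2(id43) recv 49: fwd; pos0(id49) recv 43: drop
Round 3: pos3(id22) recv 49: fwd
Round 4: pos0(id49) recv 49: ELECTED
Message ID 43 originates at pos 2; dropped at pos 0 in round 2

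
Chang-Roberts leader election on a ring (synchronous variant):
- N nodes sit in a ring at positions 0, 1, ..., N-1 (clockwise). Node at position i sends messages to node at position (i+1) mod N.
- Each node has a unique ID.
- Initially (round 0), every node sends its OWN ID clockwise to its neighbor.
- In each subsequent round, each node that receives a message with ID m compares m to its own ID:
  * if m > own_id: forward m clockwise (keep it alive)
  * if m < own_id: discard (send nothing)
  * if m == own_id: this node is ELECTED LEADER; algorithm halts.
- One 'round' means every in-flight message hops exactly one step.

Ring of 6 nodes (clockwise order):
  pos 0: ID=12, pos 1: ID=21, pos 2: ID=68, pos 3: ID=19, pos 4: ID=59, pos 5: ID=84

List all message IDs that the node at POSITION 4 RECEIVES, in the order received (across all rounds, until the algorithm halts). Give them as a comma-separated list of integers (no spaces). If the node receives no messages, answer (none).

Round 1: pos1(id21) recv 12: drop; pos2(id68) recv 21: drop; pos3(id19) recv 68: fwd; pos4(id59) recv 19: drop; pos5(id84) recv 59: drop; pos0(id12) recv 84: fwd
Round 2: pos4(id59) recv 68: fwd; pos1(id21) recv 84: fwd
Round 3: pos5(id84) recv 68: drop; pos2(id68) recv 84: fwd
Round 4: pos3(id19) recv 84: fwd
Round 5: pos4(id59) recv 84: fwd
Round 6: pos5(id84) recv 84: ELECTED

Answer: 19,68,84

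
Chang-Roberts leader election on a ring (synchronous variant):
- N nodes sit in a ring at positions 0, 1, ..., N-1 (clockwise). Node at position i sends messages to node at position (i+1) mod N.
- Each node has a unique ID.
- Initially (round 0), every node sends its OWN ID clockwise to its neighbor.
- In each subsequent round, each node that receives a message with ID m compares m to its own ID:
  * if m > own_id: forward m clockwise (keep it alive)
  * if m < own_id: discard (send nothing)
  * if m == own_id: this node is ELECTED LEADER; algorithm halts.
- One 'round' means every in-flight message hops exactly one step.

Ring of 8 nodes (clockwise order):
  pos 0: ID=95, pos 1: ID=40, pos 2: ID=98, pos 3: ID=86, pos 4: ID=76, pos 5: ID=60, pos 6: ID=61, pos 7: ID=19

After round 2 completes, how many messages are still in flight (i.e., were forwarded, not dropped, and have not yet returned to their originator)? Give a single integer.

Round 1: pos1(id40) recv 95: fwd; pos2(id98) recv 40: drop; pos3(id86) recv 98: fwd; pos4(id76) recv 86: fwd; pos5(id60) recv 76: fwd; pos6(id61) recv 60: drop; pos7(id19) recv 61: fwd; pos0(id95) recv 19: drop
Round 2: pos2(id98) recv 95: drop; pos4(id76) recv 98: fwd; pos5(id60) recv 86: fwd; pos6(id61) recv 76: fwd; pos0(id95) recv 61: drop
After round 2: 3 messages still in flight

Answer: 3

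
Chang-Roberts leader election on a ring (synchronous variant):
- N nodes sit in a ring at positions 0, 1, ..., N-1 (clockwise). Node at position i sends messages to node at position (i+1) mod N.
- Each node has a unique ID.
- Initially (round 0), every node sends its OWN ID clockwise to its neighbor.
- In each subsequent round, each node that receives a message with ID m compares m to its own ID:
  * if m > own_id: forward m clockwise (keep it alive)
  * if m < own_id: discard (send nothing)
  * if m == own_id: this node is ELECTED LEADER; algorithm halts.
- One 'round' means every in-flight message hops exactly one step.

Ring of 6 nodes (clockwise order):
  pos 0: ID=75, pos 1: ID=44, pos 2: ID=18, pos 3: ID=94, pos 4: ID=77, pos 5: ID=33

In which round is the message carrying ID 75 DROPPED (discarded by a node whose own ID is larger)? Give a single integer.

Round 1: pos1(id44) recv 75: fwd; pos2(id18) recv 44: fwd; pos3(id94) recv 18: drop; pos4(id77) recv 94: fwd; pos5(id33) recv 77: fwd; pos0(id75) recv 33: drop
Round 2: pos2(id18) recv 75: fwd; pos3(id94) recv 44: drop; pos5(id33) recv 94: fwd; pos0(id75) recv 77: fwd
Round 3: pos3(id94) recv 75: drop; pos0(id75) recv 94: fwd; pos1(id44) recv 77: fwd
Round 4: pos1(id44) recv 94: fwd; pos2(id18) recv 77: fwd
Round 5: pos2(id18) recv 94: fwd; pos3(id94) recv 77: drop
Round 6: pos3(id94) recv 94: ELECTED
Message ID 75 originates at pos 0; dropped at pos 3 in round 3

Answer: 3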